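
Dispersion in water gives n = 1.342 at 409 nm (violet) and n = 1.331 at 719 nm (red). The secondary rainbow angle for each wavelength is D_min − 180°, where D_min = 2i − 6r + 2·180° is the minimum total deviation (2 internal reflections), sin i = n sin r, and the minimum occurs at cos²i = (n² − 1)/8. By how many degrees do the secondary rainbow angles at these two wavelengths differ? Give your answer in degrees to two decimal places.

2.86°

At 409 nm (n = 1.342): cos²i = 0.10012 → i = 71.554°, r = 44.981°, D_min = 233.222°, rainbow angle = 53.222°.
At 719 nm (n = 1.331): cos²i = 0.09645 → i = 71.907°, r = 45.575°, D_min = 230.365°, rainbow angle = 50.365°.
Angular width = |53.222° − 50.365°| = 2.857°.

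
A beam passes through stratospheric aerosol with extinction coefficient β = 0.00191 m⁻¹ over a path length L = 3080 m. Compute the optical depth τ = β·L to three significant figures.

5.88

τ = β·L = 0.00191 × 3080 = 5.8828.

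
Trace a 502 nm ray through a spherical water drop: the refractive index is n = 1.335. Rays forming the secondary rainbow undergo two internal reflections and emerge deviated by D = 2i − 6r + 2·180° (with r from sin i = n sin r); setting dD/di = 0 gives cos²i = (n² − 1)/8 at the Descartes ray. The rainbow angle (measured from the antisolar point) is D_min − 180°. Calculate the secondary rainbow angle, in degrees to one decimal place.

51.4°

cos²i = (1.78222 − 1)/8 = 0.09778; i = arccos(0.31269) = 71.778°.
sin r = sin 71.778°/1.335 = 0.71150; r = 45.357°.
D_min = 2·71.778° − 6·45.357° + 360° = 231.414°.
Rainbow angle = D_min − 180° = 51.414°.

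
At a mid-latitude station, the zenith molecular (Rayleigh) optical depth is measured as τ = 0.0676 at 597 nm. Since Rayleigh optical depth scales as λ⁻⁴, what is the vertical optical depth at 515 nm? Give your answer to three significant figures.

τ(515 nm) = τ(597 nm) × (597/515)⁴ = 0.0676 × (1.1592)⁴ = 0.0676 × 1.8058 = 0.1221.

0.122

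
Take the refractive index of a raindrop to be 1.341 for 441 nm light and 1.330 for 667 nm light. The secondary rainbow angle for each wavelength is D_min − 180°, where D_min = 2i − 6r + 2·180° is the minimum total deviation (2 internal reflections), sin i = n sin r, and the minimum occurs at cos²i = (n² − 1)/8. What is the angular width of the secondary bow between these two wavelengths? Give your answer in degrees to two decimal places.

2.86°

At 441 nm (n = 1.341): cos²i = 0.09979 → i = 71.586°, r = 45.034°, D_min = 232.966°, rainbow angle = 52.966°.
At 667 nm (n = 1.330): cos²i = 0.09611 → i = 71.940°, r = 45.630°, D_min = 230.101°, rainbow angle = 50.101°.
Angular width = |52.966° − 50.101°| = 2.865°.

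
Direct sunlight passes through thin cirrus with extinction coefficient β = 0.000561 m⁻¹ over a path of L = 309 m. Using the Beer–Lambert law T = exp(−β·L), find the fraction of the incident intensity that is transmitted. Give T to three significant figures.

0.841

τ = β·L = 0.000561 × 309 = 0.1733.
T = exp(−0.1733) = 0.8408.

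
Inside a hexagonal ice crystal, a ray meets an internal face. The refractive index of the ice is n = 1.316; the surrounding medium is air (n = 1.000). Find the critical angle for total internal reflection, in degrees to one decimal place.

49.5°

sin θ_c = n_air / n = 1.000 / 1.316 = 0.7599.
θ_c = arcsin(0.7599) = 49.45°.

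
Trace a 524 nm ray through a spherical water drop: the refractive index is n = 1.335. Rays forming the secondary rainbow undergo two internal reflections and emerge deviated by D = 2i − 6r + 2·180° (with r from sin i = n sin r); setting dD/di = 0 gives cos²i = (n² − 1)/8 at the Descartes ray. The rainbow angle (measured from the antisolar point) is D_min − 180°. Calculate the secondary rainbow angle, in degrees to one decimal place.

cos²i = (1.78222 − 1)/8 = 0.09778; i = arccos(0.31269) = 71.778°.
sin r = sin 71.778°/1.335 = 0.71150; r = 45.357°.
D_min = 2·71.778° − 6·45.357° + 360° = 231.414°.
Rainbow angle = D_min − 180° = 51.414°.

51.4°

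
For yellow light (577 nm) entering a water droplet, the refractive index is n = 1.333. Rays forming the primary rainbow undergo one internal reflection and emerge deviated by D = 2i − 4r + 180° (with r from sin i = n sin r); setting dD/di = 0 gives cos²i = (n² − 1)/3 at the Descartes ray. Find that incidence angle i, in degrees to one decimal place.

cos²i = (1.333² − 1)/3 = (1.77689 − 1)/3 = 0.25896.
cos i = 0.50888, so i = 59.410°.

59.4°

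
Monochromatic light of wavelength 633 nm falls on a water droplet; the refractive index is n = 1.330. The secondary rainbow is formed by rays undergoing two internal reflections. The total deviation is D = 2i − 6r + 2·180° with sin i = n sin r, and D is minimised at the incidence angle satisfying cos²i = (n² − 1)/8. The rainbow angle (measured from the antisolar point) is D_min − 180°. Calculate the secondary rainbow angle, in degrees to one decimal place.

50.1°

cos²i = (1.76890 − 1)/8 = 0.09611; i = arccos(0.31002) = 71.940°.
sin r = sin 71.940°/1.330 = 0.71483; r = 45.630°.
D_min = 2·71.940° − 6·45.630° + 360° = 230.101°.
Rainbow angle = D_min − 180° = 50.101°.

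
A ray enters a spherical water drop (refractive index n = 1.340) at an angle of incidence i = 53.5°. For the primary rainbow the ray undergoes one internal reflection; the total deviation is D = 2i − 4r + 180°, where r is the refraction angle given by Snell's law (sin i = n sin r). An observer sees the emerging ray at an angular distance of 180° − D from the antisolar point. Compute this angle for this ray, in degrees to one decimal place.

40.4°

sin r = sin 53.5° / 1.340 = 0.8039/1.340 = 0.5999; r = 36.86°.
D = 2·53.5° − 4·36.86° + 180° = 107.00° − 147.45° + 180° = 139.55°.
Angle from antisolar point = 180° − D = 40.45°.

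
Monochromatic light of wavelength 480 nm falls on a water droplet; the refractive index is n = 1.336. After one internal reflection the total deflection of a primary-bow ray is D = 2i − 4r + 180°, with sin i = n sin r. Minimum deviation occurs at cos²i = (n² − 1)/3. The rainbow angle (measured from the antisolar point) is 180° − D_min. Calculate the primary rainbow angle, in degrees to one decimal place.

41.6°

cos²i = (1.78490 − 1)/3 = 0.26163; i = arccos(0.51150) = 59.236°.
sin r = sin 59.236°/1.336 = 0.64318; r = 40.029°.
D_min = 2·59.236° − 4·40.029° + 180° = 138.356°.
Rainbow angle = 180° − D_min = 41.644°.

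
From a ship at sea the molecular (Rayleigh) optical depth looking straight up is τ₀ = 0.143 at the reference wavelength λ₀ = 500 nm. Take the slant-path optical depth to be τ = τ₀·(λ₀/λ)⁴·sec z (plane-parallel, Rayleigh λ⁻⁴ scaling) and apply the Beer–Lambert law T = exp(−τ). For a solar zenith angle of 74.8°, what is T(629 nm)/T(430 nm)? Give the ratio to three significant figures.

Airmass: sec 74.8° = 3.8140.
τ(629 nm) = 0.143 × (500/629)⁴ × 3.8140 = 0.143 × 0.3993 × 3.8140 = 0.2178.
τ(430 nm) = 0.143 × (500/430)⁴ × 3.8140 = 0.143 × 1.8281 × 3.8140 = 0.9971.
T(629)/T(430) = exp(τ_B − τ_A) = exp(0.7793) = 2.1800.

2.18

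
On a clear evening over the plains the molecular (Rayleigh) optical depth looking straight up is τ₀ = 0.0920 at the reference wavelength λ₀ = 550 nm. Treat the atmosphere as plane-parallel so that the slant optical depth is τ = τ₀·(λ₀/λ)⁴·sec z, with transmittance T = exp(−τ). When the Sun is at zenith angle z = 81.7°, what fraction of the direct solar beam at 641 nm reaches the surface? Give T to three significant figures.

sec 81.7° = 6.9273.
τ = 0.0920 × (550/641)⁴ × 6.9273 = 0.0920 × 0.5420 × 6.9273 = 0.3454.
T = exp(−0.3454) = 0.7079.

0.708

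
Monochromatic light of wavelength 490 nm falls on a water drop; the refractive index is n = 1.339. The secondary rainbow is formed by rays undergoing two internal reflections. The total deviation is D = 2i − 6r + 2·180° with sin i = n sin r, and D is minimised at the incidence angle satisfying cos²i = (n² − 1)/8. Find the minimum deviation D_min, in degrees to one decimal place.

232.5°

cos²i = (1.79292 − 1)/8 = 0.09912; i = arccos(0.31483) = 71.650°.
sin r = sin 71.650°/1.339 = 0.70885; r = 45.141°.
D_min = 2·71.650° − 6·45.141° + 360° = 232.451°.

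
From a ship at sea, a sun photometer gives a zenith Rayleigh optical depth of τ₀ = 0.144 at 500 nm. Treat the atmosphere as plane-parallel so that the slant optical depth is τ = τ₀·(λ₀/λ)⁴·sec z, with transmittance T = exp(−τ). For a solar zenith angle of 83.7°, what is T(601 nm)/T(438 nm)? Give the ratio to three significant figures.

Airmass: sec 83.7° = 9.1129.
τ(601 nm) = 0.144 × (500/601)⁴ × 9.1129 = 0.144 × 0.4791 × 9.1129 = 0.6286.
τ(438 nm) = 0.144 × (500/438)⁴ × 9.1129 = 0.144 × 1.6982 × 9.1129 = 2.2285.
T(601)/T(438) = exp(τ_B − τ_A) = exp(1.5998) = 4.9521.

4.95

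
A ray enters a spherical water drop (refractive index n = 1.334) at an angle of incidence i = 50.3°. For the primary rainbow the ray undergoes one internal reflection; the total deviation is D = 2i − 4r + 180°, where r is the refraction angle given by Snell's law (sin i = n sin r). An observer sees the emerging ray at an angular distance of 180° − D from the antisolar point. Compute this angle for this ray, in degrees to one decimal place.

40.3°

sin r = sin 50.3° / 1.334 = 0.7694/1.334 = 0.5768; r = 35.22°.
D = 2·50.3° − 4·35.22° + 180° = 100.60° − 140.89° + 180° = 139.71°.
Angle from antisolar point = 180° − D = 40.29°.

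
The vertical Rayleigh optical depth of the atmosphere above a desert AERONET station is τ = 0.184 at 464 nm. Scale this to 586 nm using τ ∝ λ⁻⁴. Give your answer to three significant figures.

0.0723

τ(586 nm) = τ(464 nm) × (464/586)⁴ = 0.184 × (0.7918)⁴ = 0.184 × 0.3931 = 0.0723.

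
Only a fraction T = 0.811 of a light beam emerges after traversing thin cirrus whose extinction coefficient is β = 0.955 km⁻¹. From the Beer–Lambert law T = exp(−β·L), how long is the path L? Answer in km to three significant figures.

Beer–Lambert: T = exp(−βL) ⇒ L = −ln(T)/β = −ln(0.811)/0.955 = 0.2095/0.955 = 0.2194 km.

0.219 km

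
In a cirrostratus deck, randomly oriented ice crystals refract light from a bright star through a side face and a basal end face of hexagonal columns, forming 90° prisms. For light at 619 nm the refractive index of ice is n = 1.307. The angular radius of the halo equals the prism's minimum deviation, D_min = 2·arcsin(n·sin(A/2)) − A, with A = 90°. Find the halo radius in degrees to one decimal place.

45.1°

n·sin(A/2) = 1.307 × sin 45° = 1.307 × 0.7071 = 0.9242.
D_min = 2·arcsin(0.9242) − 90° = 2 × 67.546° − 90° = 45.093°.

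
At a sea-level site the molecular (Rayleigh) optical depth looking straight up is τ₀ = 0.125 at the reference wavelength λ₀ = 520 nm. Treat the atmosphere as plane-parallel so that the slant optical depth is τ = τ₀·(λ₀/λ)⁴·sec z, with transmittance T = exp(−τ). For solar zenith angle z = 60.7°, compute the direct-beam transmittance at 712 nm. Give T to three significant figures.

sec 60.7° = 2.0434.
τ = 0.125 × (520/712)⁴ × 2.0434 = 0.125 × 0.2845 × 2.0434 = 0.0727.
T = exp(−0.0727) = 0.9299.

0.930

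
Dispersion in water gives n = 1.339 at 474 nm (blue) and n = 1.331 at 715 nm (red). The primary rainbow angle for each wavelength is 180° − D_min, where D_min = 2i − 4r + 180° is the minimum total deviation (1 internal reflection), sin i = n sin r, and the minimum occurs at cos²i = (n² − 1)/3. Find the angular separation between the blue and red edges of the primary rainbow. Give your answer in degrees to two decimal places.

At 474 nm (n = 1.339): cos²i = 0.26431 → i = 59.062°, r = 39.834°, D_min = 138.786°, rainbow angle = 41.214°.
At 715 nm (n = 1.331): cos²i = 0.25719 → i = 59.527°, r = 40.356°, D_min = 137.630°, rainbow angle = 42.370°.
Angular width = |41.214° − 42.370°| = 1.156°.

1.16°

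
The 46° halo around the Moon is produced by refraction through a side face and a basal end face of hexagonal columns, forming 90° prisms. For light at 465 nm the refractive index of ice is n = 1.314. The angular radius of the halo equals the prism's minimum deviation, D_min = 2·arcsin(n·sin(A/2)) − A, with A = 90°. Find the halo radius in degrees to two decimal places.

46.60°

n·sin(A/2) = 1.314 × sin 45° = 1.314 × 0.7071 = 0.9291.
D_min = 2·arcsin(0.9291) − 90° = 2 × 68.301° − 90° = 46.602°.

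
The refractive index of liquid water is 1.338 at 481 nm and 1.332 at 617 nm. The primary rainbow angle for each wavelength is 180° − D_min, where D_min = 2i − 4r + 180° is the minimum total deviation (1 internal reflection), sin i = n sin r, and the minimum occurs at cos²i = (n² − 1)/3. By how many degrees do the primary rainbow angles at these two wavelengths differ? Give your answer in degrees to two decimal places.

At 481 nm (n = 1.338): cos²i = 0.26341 → i = 59.120°, r = 39.899°, D_min = 138.643°, rainbow angle = 41.357°.
At 617 nm (n = 1.332): cos²i = 0.25807 → i = 59.469°, r = 40.290°, D_min = 137.776°, rainbow angle = 42.224°.
Angular width = |41.357° − 42.224°| = 0.867°.

0.87°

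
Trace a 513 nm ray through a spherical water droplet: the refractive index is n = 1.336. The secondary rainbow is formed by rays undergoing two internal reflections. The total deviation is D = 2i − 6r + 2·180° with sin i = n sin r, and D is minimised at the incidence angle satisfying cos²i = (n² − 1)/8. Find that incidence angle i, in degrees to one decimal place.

cos²i = (1.336² − 1)/8 = (1.78490 − 1)/8 = 0.09811.
cos i = 0.31323, so i = 71.746°.

71.7°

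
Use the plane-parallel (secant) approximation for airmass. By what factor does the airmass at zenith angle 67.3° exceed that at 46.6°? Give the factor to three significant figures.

1.78

X(67.3°)/X(46.6°) = sec 67.3° / sec 46.6° = cos 46.6° / cos 67.3° = 0.6871/0.3859 = 1.7805.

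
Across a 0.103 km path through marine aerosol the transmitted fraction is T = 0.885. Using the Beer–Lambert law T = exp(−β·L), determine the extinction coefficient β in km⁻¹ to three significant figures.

1.19 km⁻¹

Beer–Lambert: T = exp(−βL) ⇒ β = −ln(T)/L = −ln(0.885)/0.103 = 0.1222/0.103 = 1.186 km⁻¹.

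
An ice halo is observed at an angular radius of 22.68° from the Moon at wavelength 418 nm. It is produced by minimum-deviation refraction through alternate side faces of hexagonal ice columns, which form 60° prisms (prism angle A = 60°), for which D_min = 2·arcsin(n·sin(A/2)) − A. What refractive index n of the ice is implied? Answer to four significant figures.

Rearranging: n = sin((D_min + A)/2) / sin(A/2).
(D_min + A)/2 = (22.68° + 60°)/2 = 41.340°.
n = sin 41.340° / sin 30° = 0.6605 / 0.5000 = 1.3211.

1.321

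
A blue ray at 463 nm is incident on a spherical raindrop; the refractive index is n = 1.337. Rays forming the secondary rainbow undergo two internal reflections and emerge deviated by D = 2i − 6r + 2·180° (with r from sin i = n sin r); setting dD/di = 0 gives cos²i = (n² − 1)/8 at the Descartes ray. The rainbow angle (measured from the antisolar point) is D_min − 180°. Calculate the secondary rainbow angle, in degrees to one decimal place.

51.9°

cos²i = (1.78757 − 1)/8 = 0.09845; i = arccos(0.31376) = 71.714°.
sin r = sin 71.714°/1.337 = 0.71017; r = 45.249°.
D_min = 2·71.714° − 6·45.249° + 360° = 231.934°.
Rainbow angle = D_min − 180° = 51.934°.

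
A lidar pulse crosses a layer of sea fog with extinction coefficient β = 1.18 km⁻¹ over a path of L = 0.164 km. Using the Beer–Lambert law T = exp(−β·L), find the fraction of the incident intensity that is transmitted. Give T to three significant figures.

0.824

τ = β·L = 1.18 × 0.164 = 0.1935.
T = exp(−0.1935) = 0.8241.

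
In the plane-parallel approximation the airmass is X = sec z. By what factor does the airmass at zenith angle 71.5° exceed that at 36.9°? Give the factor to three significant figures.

X(71.5°)/X(36.9°) = sec 71.5° / sec 36.9° = cos 36.9° / cos 71.5° = 0.7997/0.3173 = 2.5202.

2.52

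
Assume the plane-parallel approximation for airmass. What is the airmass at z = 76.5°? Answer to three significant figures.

X = sec z = 1/cos 76.5° = 1/0.2334 = 4.2837.

4.28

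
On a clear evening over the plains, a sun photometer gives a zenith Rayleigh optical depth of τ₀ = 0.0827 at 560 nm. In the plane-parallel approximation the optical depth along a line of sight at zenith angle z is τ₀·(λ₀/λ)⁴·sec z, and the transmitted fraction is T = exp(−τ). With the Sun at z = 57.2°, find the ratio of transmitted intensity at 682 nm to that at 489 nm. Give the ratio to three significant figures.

Airmass: sec 57.2° = 1.8460.
τ(682 nm) = 0.0827 × (560/682)⁴ × 1.8460 = 0.0827 × 0.4546 × 1.8460 = 0.0694.
τ(489 nm) = 0.0827 × (560/489)⁴ × 1.8460 = 0.0827 × 1.7200 × 1.8460 = 0.2626.
T(682)/T(489) = exp(τ_B − τ_A) = exp(0.1932) = 1.2131.

1.21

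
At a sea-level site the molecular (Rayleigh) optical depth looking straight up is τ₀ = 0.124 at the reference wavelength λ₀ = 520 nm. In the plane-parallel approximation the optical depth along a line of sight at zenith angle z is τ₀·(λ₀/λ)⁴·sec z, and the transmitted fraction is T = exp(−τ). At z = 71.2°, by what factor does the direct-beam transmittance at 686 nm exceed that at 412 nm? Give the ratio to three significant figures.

Airmass: sec 71.2° = 3.1030.
τ(686 nm) = 0.124 × (520/686)⁴ × 3.1030 = 0.124 × 0.3302 × 3.1030 = 0.1270.
τ(412 nm) = 0.124 × (520/412)⁴ × 3.1030 = 0.124 × 2.5376 × 3.1030 = 0.9764.
T(686)/T(412) = exp(τ_B − τ_A) = exp(0.8494) = 2.3382.

2.34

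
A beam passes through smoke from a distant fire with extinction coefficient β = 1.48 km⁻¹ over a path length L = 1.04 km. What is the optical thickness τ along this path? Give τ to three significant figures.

τ = β·L = 1.48 × 1.04 = 1.5392.

1.54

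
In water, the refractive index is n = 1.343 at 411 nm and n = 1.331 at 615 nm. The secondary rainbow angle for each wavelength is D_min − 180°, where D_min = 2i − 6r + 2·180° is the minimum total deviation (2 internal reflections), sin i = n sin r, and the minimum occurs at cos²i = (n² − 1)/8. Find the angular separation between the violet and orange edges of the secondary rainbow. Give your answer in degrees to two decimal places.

At 411 nm (n = 1.343): cos²i = 0.10046 → i = 71.522°, r = 44.928°, D_min = 233.478°, rainbow angle = 53.478°.
At 615 nm (n = 1.331): cos²i = 0.09645 → i = 71.907°, r = 45.575°, D_min = 230.365°, rainbow angle = 50.365°.
Angular width = |53.478° − 50.365°| = 3.113°.

3.11°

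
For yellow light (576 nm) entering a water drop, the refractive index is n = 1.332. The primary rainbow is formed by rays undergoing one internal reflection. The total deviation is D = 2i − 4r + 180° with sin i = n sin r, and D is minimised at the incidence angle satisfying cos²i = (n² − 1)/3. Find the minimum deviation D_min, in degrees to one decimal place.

137.8°

cos²i = (1.77422 − 1)/3 = 0.25807; i = arccos(0.50801) = 59.469°.
sin r = sin 59.469°/1.332 = 0.64666; r = 40.290°.
D_min = 2·59.469° − 4·40.290° + 180° = 137.776°.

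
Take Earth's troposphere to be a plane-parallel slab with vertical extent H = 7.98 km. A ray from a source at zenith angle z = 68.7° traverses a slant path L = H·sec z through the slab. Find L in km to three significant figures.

22.0 km

sec z = 1/cos 68.7° = 2.7529.
L = 7.98 × 2.7529 = 21.968 km.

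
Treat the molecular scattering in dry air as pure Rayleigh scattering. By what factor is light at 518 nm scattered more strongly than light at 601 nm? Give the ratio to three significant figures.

Rayleigh scattering ∝ λ⁻⁴, so the ratio of coefficients is the inverse fourth power of the wavelength ratio.
σ(518)/σ(601) = (601/518)⁴ = (1.1602)⁴ = 1.812.

1.81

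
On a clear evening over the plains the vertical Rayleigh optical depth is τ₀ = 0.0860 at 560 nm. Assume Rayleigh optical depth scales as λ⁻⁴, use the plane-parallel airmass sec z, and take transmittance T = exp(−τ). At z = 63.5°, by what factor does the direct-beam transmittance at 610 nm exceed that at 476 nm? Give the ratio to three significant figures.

Airmass: sec 63.5° = 2.2412.
τ(610 nm) = 0.0860 × (560/610)⁴ × 2.2412 = 0.0860 × 0.7103 × 2.2412 = 0.1369.
τ(476 nm) = 0.0860 × (560/476)⁴ × 2.2412 = 0.0860 × 1.9157 × 2.2412 = 0.3692.
T(610)/T(476) = exp(τ_B − τ_A) = exp(0.2323) = 1.2615.

1.26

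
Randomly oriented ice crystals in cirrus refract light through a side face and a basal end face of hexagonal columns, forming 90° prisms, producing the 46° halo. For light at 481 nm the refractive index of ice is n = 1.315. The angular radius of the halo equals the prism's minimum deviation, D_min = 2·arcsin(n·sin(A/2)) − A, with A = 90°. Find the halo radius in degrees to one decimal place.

n·sin(A/2) = 1.315 × sin 45° = 1.315 × 0.7071 = 0.9298.
D_min = 2·arcsin(0.9298) − 90° = 2 × 68.411° − 90° = 46.821°.

46.8°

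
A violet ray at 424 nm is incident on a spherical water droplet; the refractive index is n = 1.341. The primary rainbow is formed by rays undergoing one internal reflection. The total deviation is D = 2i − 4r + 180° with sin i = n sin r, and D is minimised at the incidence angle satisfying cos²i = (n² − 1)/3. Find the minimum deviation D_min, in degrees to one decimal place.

cos²i = (1.79828 − 1)/3 = 0.26609; i = arccos(0.51584) = 58.946°.
sin r = sin 58.946°/1.341 = 0.63884; r = 39.705°.
D_min = 2·58.946° − 4·39.705° + 180° = 139.071°.

139.1°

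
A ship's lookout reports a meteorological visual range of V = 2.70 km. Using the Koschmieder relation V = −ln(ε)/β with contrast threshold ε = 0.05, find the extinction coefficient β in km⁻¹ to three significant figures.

β = −ln(0.05) / V = 2.996 / 2.70 = 1.1095 km⁻¹.

1.11 km⁻¹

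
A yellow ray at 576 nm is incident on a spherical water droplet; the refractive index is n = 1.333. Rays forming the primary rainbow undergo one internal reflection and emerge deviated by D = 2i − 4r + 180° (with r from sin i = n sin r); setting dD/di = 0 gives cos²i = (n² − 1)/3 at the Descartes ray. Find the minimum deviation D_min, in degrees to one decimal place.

cos²i = (1.77689 − 1)/3 = 0.25896; i = arccos(0.50888) = 59.410°.
sin r = sin 59.410°/1.333 = 0.64579; r = 40.225°.
D_min = 2·59.410° − 4·40.225° + 180° = 137.922°.

137.9°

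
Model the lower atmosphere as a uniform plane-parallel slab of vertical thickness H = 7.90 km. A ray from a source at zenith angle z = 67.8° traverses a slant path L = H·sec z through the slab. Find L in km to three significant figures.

20.9 km

sec z = 1/cos 67.8° = 2.6466.
L = 7.90 × 2.6466 = 20.908 km.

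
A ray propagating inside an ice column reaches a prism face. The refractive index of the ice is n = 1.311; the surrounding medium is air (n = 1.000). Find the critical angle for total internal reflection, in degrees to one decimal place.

sin θ_c = n_air / n = 1.000 / 1.311 = 0.7628.
θ_c = arcsin(0.7628) = 49.71°.

49.7°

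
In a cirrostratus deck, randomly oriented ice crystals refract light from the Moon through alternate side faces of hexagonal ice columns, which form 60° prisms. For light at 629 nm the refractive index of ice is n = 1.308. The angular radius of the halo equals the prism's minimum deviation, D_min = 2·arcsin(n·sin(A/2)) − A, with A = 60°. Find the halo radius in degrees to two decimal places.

21.69°

n·sin(A/2) = 1.308 × sin 30° = 1.308 × 0.5000 = 0.6540.
D_min = 2·arcsin(0.6540) − 60° = 2 × 40.844° − 60° = 21.688°.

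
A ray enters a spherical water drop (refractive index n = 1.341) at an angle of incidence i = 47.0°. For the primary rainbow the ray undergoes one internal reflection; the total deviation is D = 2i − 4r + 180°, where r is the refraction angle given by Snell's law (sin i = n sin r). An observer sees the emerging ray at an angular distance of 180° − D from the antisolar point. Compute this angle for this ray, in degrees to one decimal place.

38.2°

sin r = sin 47.0° / 1.341 = 0.7314/1.341 = 0.5454; r = 33.05°.
D = 2·47.0° − 4·33.05° + 180° = 94.00° − 132.20° + 180° = 141.80°.
Angle from antisolar point = 180° − D = 38.20°.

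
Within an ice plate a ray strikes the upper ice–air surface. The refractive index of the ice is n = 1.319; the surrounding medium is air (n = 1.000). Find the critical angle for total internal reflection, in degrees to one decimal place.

sin θ_c = n_air / n = 1.000 / 1.319 = 0.7582.
θ_c = arcsin(0.7582) = 49.30°.

49.3°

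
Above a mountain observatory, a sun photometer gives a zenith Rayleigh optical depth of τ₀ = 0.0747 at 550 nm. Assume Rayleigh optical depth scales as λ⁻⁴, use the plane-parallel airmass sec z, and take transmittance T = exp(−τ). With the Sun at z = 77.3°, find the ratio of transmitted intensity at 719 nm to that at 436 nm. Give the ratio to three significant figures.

Airmass: sec 77.3° = 4.5486.
τ(719 nm) = 0.0747 × (550/719)⁴ × 4.5486 = 0.0747 × 0.3424 × 4.5486 = 0.1163.
τ(436 nm) = 0.0747 × (550/436)⁴ × 4.5486 = 0.0747 × 2.5322 × 4.5486 = 0.8604.
T(719)/T(436) = exp(τ_B − τ_A) = exp(0.7441) = 2.1045.

2.10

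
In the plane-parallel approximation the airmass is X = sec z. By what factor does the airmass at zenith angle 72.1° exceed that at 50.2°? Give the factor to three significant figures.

X(72.1°)/X(50.2°) = sec 72.1° / sec 50.2° = cos 50.2° / cos 72.1° = 0.6401/0.3074 = 2.0826.

2.08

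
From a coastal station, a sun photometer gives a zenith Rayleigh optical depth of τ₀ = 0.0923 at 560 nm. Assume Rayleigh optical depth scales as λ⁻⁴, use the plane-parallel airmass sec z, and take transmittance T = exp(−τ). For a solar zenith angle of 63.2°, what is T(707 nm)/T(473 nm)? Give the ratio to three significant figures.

1.38

Airmass: sec 63.2° = 2.2179.
τ(707 nm) = 0.0923 × (560/707)⁴ × 2.2179 = 0.0923 × 0.3936 × 2.2179 = 0.0806.
τ(473 nm) = 0.0923 × (560/473)⁴ × 2.2179 = 0.0923 × 1.9648 × 2.2179 = 0.4022.
T(707)/T(473) = exp(τ_B − τ_A) = exp(0.3216) = 1.3794.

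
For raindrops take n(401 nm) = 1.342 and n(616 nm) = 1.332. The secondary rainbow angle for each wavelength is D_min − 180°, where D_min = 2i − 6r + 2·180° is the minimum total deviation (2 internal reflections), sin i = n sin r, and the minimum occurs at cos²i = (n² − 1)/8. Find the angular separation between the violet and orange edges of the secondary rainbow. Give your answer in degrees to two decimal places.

2.59°

At 401 nm (n = 1.342): cos²i = 0.10012 → i = 71.554°, r = 44.981°, D_min = 233.222°, rainbow angle = 53.222°.
At 616 nm (n = 1.332): cos²i = 0.09678 → i = 71.875°, r = 45.520°, D_min = 230.628°, rainbow angle = 50.628°.
Angular width = |53.222° − 50.628°| = 2.594°.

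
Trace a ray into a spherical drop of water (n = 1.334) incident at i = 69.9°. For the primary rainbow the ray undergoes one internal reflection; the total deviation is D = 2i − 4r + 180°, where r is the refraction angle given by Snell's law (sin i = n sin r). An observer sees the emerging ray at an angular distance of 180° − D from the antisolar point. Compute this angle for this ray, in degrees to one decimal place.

sin r = sin 69.9° / 1.334 = 0.9391/1.334 = 0.7040; r = 44.75°.
D = 2·69.9° − 4·44.75° + 180° = 139.80° − 178.99° + 180° = 140.81°.
Angle from antisolar point = 180° − D = 39.19°.

39.2°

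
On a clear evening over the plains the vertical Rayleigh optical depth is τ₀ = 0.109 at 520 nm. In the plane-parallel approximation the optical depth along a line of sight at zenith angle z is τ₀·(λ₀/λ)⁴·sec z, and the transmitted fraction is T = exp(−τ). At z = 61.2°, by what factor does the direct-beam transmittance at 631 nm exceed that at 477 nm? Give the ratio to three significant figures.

Airmass: sec 61.2° = 2.0757.
τ(631 nm) = 0.109 × (520/631)⁴ × 2.0757 = 0.109 × 0.4612 × 2.0757 = 0.1044.
τ(477 nm) = 0.109 × (520/477)⁴ × 2.0757 = 0.109 × 1.4123 × 2.0757 = 0.3196.
T(631)/T(477) = exp(τ_B − τ_A) = exp(0.2152) = 1.2401.

1.24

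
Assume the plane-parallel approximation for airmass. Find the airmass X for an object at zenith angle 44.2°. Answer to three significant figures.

X = sec z = 1/cos 44.2° = 1/0.7169 = 1.3949.

1.39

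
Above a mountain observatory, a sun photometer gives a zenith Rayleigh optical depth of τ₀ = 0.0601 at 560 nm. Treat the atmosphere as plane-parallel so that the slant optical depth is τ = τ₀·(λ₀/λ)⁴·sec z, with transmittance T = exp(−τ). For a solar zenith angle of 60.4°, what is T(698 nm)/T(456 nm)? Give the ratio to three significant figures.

1.25

Airmass: sec 60.4° = 2.0245.
τ(698 nm) = 0.0601 × (560/698)⁴ × 2.0245 = 0.0601 × 0.4143 × 2.0245 = 0.0504.
τ(456 nm) = 0.0601 × (560/456)⁴ × 2.0245 = 0.0601 × 2.2745 × 2.0245 = 0.2768.
T(698)/T(456) = exp(τ_B − τ_A) = exp(0.2263) = 1.2540.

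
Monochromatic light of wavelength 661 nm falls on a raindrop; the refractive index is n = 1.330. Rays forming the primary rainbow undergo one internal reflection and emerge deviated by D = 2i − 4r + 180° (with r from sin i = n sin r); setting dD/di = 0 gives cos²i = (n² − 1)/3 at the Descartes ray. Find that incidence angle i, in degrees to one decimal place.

cos²i = (1.330² − 1)/3 = (1.76890 − 1)/3 = 0.25630.
cos i = 0.50626, so i = 59.585°.

59.6°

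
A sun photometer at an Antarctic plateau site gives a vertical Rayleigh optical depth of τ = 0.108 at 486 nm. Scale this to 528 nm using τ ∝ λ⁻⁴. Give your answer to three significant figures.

τ(528 nm) = τ(486 nm) × (486/528)⁴ = 0.108 × (0.9205)⁴ = 0.108 × 0.7178 = 0.0775.

0.0775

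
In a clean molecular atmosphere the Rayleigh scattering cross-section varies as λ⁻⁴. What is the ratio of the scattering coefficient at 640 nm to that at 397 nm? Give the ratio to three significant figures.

Rayleigh scattering ∝ λ⁻⁴, so the ratio of coefficients is the inverse fourth power of the wavelength ratio.
σ(640)/σ(397) = (397/640)⁴ = (0.6203)⁴ = 0.1481.

0.148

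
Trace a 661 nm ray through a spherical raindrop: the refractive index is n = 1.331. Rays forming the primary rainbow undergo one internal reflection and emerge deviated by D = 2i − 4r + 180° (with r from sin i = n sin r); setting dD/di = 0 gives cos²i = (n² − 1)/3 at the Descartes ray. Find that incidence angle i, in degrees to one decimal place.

59.5°

cos²i = (1.331² − 1)/3 = (1.77156 − 1)/3 = 0.25719.
cos i = 0.50714, so i = 59.527°.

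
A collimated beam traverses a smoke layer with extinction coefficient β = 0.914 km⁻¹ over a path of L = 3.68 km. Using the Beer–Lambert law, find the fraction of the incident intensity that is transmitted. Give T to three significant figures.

τ = β·L = 0.914 × 3.68 = 3.3635.
T = exp(−3.3635) = 0.0346.

0.0346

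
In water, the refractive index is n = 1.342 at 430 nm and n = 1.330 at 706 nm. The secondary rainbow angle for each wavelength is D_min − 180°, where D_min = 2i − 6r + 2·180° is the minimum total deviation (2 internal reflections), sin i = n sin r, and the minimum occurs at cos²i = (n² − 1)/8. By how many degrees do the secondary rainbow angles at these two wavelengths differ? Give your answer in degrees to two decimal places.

3.12°

At 430 nm (n = 1.342): cos²i = 0.10012 → i = 71.554°, r = 44.981°, D_min = 233.222°, rainbow angle = 53.222°.
At 706 nm (n = 1.330): cos²i = 0.09611 → i = 71.940°, r = 45.630°, D_min = 230.101°, rainbow angle = 50.101°.
Angular width = |53.222° − 50.101°| = 3.121°.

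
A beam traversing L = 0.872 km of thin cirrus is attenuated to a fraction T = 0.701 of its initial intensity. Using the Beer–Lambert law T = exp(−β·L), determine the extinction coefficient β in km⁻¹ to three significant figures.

0.407 km⁻¹

Beer–Lambert: T = exp(−βL) ⇒ β = −ln(T)/L = −ln(0.701)/0.872 = 0.3552/0.872 = 0.4074 km⁻¹.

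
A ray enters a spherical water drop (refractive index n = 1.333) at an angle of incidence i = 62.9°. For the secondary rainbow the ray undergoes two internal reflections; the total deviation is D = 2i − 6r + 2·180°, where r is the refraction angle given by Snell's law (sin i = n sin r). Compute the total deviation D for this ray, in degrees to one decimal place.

234.4°

sin r = sin 62.9° / 1.333 = 0.8902/1.333 = 0.6678; r = 41.90°.
D = 2·62.9° − 6·41.90° + 2·180° = 125.80° − 251.40° + 360° = 234.40°.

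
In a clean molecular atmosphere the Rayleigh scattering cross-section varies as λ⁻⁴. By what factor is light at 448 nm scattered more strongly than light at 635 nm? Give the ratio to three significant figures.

4.04

Rayleigh scattering ∝ λ⁻⁴, so the ratio of coefficients is the inverse fourth power of the wavelength ratio.
σ(448)/σ(635) = (635/448)⁴ = (1.4174)⁴ = 4.036.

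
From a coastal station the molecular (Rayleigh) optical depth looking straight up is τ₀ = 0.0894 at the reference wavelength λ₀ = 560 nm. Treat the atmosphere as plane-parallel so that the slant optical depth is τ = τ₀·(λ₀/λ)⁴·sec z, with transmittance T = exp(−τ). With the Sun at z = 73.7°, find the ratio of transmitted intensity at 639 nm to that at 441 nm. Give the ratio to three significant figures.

Airmass: sec 73.7° = 3.5629.
τ(639 nm) = 0.0894 × (560/639)⁴ × 3.5629 = 0.0894 × 0.5899 × 3.5629 = 0.1879.
τ(441 nm) = 0.0894 × (560/441)⁴ × 3.5629 = 0.0894 × 2.6001 × 3.5629 = 0.8282.
T(639)/T(441) = exp(τ_B − τ_A) = exp(0.6403) = 1.8971.

1.90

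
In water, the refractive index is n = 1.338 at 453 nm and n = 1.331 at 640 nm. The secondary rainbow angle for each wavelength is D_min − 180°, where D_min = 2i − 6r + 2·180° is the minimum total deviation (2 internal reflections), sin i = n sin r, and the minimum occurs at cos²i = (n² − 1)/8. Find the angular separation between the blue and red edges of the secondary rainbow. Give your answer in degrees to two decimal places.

1.83°

At 453 nm (n = 1.338): cos²i = 0.09878 → i = 71.682°, r = 45.195°, D_min = 232.193°, rainbow angle = 52.193°.
At 640 nm (n = 1.331): cos²i = 0.09645 → i = 71.907°, r = 45.575°, D_min = 230.365°, rainbow angle = 50.365°.
Angular width = |52.193° − 50.365°| = 1.828°.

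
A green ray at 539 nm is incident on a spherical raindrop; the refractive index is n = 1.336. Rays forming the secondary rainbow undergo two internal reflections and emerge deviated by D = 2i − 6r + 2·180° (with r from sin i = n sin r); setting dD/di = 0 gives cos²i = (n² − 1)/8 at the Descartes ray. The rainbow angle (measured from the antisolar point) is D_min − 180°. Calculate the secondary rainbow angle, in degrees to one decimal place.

51.7°

cos²i = (1.78490 − 1)/8 = 0.09811; i = arccos(0.31323) = 71.746°.
sin r = sin 71.746°/1.336 = 0.71084; r = 45.303°.
D_min = 2·71.746° − 6·45.303° + 360° = 231.674°.
Rainbow angle = D_min − 180° = 51.674°.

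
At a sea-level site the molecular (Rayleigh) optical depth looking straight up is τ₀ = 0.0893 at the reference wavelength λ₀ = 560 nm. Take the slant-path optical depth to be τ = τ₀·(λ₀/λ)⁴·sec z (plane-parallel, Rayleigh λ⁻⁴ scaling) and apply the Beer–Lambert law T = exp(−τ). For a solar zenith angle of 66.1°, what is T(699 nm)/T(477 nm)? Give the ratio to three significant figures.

1.39

Airmass: sec 66.1° = 2.4683.
τ(699 nm) = 0.0893 × (560/699)⁴ × 2.4683 = 0.0893 × 0.4119 × 2.4683 = 0.0908.
τ(477 nm) = 0.0893 × (560/477)⁴ × 2.4683 = 0.0893 × 1.8997 × 2.4683 = 0.4187.
T(699)/T(477) = exp(τ_B − τ_A) = exp(0.3279) = 1.3881.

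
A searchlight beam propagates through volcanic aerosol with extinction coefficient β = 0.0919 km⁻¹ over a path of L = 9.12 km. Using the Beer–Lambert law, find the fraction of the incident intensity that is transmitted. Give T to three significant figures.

0.433

τ = β·L = 0.0919 × 9.12 = 0.8381.
T = exp(−0.8381) = 0.4325.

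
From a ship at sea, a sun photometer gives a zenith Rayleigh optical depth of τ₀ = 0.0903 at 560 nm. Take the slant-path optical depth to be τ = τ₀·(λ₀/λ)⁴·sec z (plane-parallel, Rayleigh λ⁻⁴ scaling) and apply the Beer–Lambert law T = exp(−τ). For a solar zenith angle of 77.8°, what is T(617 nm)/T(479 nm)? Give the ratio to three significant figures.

Airmass: sec 77.8° = 4.7321.
τ(617 nm) = 0.0903 × (560/617)⁴ × 4.7321 = 0.0903 × 0.6786 × 4.7321 = 0.2900.
τ(479 nm) = 0.0903 × (560/479)⁴ × 4.7321 = 0.0903 × 1.8681 × 4.7321 = 0.7983.
T(617)/T(479) = exp(τ_B − τ_A) = exp(0.5083) = 1.6625.

1.66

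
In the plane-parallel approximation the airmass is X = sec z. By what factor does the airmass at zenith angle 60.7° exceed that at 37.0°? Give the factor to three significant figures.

X(60.7°)/X(37.0°) = sec 60.7° / sec 37.0° = cos 37.0° / cos 60.7° = 0.7986/0.4894 = 1.6319.

1.63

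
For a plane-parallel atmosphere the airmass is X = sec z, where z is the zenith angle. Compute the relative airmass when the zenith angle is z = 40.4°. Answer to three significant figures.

1.31

X = sec z = 1/cos 40.4° = 1/0.7615 = 1.3131.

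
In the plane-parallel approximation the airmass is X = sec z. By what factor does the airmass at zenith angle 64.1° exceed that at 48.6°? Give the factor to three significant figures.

X(64.1°)/X(48.6°) = sec 64.1° / sec 48.6° = cos 48.6° / cos 64.1° = 0.6613/0.4368 = 1.5140.

1.51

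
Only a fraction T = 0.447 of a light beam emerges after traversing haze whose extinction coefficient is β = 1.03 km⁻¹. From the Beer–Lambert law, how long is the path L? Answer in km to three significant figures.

0.782 km

Beer–Lambert: T = exp(−βL) ⇒ L = −ln(T)/β = −ln(0.447)/1.03 = 0.8052/1.03 = 0.7817 km.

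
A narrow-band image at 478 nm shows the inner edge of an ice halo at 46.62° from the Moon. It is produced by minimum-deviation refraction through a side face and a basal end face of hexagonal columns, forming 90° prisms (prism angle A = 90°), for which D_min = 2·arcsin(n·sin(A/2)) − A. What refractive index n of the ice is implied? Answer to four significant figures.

1.314

Rearranging: n = sin((D_min + A)/2) / sin(A/2).
(D_min + A)/2 = (46.62° + 90°)/2 = 68.310°.
n = sin 68.310° / sin 45° = 0.9292 / 0.7071 = 1.3141.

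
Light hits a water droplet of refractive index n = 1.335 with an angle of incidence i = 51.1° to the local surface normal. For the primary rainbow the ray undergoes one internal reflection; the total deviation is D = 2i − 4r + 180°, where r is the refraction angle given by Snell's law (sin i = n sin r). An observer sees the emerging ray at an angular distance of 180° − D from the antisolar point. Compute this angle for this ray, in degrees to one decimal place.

40.4°

sin r = sin 51.1° / 1.335 = 0.7782/1.335 = 0.5830; r = 35.66°.
D = 2·51.1° − 4·35.66° + 180° = 102.20° − 142.63° + 180° = 139.57°.
Angle from antisolar point = 180° − D = 40.43°.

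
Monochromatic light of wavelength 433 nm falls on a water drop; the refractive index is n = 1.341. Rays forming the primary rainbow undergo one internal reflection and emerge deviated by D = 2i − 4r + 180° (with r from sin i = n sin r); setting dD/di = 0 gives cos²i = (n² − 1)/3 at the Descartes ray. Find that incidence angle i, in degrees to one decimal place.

cos²i = (1.341² − 1)/3 = (1.79828 − 1)/3 = 0.26609.
cos i = 0.51584, so i = 58.946°.

58.9°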